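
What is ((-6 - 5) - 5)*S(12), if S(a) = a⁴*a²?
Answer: -47775744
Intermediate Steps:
S(a) = a⁶
((-6 - 5) - 5)*S(12) = ((-6 - 5) - 5)*12⁶ = (-11 - 5)*2985984 = -16*2985984 = -47775744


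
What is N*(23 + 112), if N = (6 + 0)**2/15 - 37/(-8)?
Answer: 7587/8 ≈ 948.38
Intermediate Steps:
N = 281/40 (N = 6**2*(1/15) - 37*(-1/8) = 36*(1/15) + 37/8 = 12/5 + 37/8 = 281/40 ≈ 7.0250)
N*(23 + 112) = 281*(23 + 112)/40 = (281/40)*135 = 7587/8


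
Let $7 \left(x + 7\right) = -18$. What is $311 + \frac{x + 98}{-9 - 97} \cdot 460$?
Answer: $- \frac{26989}{371} \approx -72.747$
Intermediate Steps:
$x = - \frac{67}{7}$ ($x = -7 + \frac{1}{7} \left(-18\right) = -7 - \frac{18}{7} = - \frac{67}{7} \approx -9.5714$)
$311 + \frac{x + 98}{-9 - 97} \cdot 460 = 311 + \frac{- \frac{67}{7} + 98}{-9 - 97} \cdot 460 = 311 + \frac{619}{7 \left(-106\right)} 460 = 311 + \frac{619}{7} \left(- \frac{1}{106}\right) 460 = 311 - \frac{142370}{371} = - \frac{26989}{371}$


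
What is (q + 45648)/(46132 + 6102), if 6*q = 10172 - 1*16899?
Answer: 267161/313404 ≈ 0.85245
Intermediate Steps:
q = -6727/6 (q = (10172 - 1*16899)/6 = (10172 - 16899)/6 = (⅙)*(-6727) = -6727/6 ≈ -1121.2)
(q + 45648)/(46132 + 6102) = (-6727/6 + 45648)/(46132 + 6102) = (267161/6)/52234 = (267161/6)*(1/52234) = 267161/313404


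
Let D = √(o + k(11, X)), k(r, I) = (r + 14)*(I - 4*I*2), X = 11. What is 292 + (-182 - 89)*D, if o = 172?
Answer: 292 - 271*I*√1753 ≈ 292.0 - 11346.0*I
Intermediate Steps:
k(r, I) = -7*I*(14 + r) (k(r, I) = (14 + r)*(I - 8*I) = (14 + r)*(-7*I) = -7*I*(14 + r))
D = I*√1753 (D = √(172 - 7*11*(14 + 11)) = √(172 - 7*11*25) = √(172 - 1925) = √(-1753) = I*√1753 ≈ 41.869*I)
292 + (-182 - 89)*D = 292 + (-182 - 89)*(I*√1753) = 292 - 271*I*√1753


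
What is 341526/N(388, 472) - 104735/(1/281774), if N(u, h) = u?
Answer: -5725250207897/194 ≈ -2.9512e+10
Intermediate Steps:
341526/N(388, 472) - 104735/(1/281774) = 341526/388 - 104735/(1/281774) = 341526*(1/388) - 104735/1/281774 = 170763/194 - 104735*281774 = 170763/194 - 29511599890 = -5725250207897/194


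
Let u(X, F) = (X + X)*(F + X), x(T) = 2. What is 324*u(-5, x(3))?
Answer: 9720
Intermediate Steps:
u(X, F) = 2*X*(F + X) (u(X, F) = (2*X)*(F + X) = 2*X*(F + X))
324*u(-5, x(3)) = 324*(2*(-5)*(2 - 5)) = 324*(2*(-5)*(-3)) = 324*30 = 9720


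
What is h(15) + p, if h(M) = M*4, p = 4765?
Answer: 4825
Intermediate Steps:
h(M) = 4*M
h(15) + p = 4*15 + 4765 = 60 + 4765 = 4825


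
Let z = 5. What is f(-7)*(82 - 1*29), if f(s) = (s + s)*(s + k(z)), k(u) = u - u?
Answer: 5194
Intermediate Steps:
k(u) = 0
f(s) = 2*s² (f(s) = (s + s)*(s + 0) = (2*s)*s = 2*s²)
f(-7)*(82 - 1*29) = (2*(-7)²)*(82 - 1*29) = (2*49)*(82 - 29) = 98*53 = 5194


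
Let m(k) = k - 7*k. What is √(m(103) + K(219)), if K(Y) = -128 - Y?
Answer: I*√965 ≈ 31.064*I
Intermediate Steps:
m(k) = -6*k
√(m(103) + K(219)) = √(-6*103 + (-128 - 1*219)) = √(-618 + (-128 - 219)) = √(-618 - 347) = √(-965) = I*√965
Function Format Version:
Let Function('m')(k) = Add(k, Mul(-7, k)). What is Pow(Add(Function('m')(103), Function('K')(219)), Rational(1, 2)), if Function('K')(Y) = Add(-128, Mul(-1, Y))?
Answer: Mul(I, Pow(965, Rational(1, 2))) ≈ Mul(31.064, I)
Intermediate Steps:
Function('m')(k) = Mul(-6, k)
Pow(Add(Function('m')(103), Function('K')(219)), Rational(1, 2)) = Pow(Add(Mul(-6, 103), Add(-128, Mul(-1, 219))), Rational(1, 2)) = Pow(Add(-618, Add(-128, -219)), Rational(1, 2)) = Pow(Add(-618, -347), Rational(1, 2)) = Pow(-965, Rational(1, 2)) = Mul(I, Pow(965, Rational(1, 2)))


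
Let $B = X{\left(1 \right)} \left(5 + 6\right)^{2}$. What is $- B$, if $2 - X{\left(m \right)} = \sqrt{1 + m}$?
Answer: $-242 + 121 \sqrt{2} \approx -70.88$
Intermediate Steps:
$X{\left(m \right)} = 2 - \sqrt{1 + m}$
$B = 242 - 121 \sqrt{2}$ ($B = \left(2 - \sqrt{1 + 1}\right) \left(5 + 6\right)^{2} = \left(2 - \sqrt{2}\right) 11^{2} = \left(2 - \sqrt{2}\right) 121 = 242 - 121 \sqrt{2} \approx 70.88$)
$- B = - (242 - 121 \sqrt{2}) = -242 + 121 \sqrt{2}$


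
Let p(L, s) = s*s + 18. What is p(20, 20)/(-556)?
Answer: -209/278 ≈ -0.75180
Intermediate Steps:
p(L, s) = 18 + s² (p(L, s) = s² + 18 = 18 + s²)
p(20, 20)/(-556) = (18 + 20²)/(-556) = (18 + 400)*(-1/556) = 418*(-1/556) = -209/278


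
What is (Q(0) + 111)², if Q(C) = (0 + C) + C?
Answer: 12321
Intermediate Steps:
Q(C) = 2*C (Q(C) = C + C = 2*C)
(Q(0) + 111)² = (2*0 + 111)² = (0 + 111)² = 111² = 12321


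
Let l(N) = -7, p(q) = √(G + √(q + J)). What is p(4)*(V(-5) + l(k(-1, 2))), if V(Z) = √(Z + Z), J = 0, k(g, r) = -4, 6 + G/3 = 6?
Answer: √2*(-7 + I*√10) ≈ -9.8995 + 4.4721*I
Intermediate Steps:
G = 0 (G = -18 + 3*6 = -18 + 18 = 0)
V(Z) = √2*√Z (V(Z) = √(2*Z) = √2*√Z)
p(q) = q^(¼) (p(q) = √(0 + √(q + 0)) = √(0 + √q) = √(√q) = q^(¼))
p(4)*(V(-5) + l(k(-1, 2))) = 4^(¼)*(√2*√(-5) - 7) = √2*(√2*(I*√5) - 7) = √2*(I*√10 - 7) = √2*(-7 + I*√10)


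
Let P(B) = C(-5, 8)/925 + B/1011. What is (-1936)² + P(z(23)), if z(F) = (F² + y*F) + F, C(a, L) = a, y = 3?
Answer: 233675083078/62345 ≈ 3.7481e+6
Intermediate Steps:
z(F) = F² + 4*F (z(F) = (F² + 3*F) + F = F² + 4*F)
P(B) = -1/185 + B/1011 (P(B) = -5/925 + B/1011 = -5*1/925 + B*(1/1011) = -1/185 + B/1011)
(-1936)² + P(z(23)) = (-1936)² + (-1/185 + (23*(4 + 23))/1011) = 3748096 + (-1/185 + (23*27)/1011) = 3748096 + (-1/185 + (1/1011)*621) = 3748096 + (-1/185 + 207/337) = 3748096 + 37958/62345 = 233675083078/62345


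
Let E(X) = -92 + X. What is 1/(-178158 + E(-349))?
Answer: -1/178599 ≈ -5.5991e-6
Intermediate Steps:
1/(-178158 + E(-349)) = 1/(-178158 + (-92 - 349)) = 1/(-178158 - 441) = 1/(-178599) = -1/178599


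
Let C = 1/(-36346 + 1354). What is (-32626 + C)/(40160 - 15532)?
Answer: -1141648993/861782976 ≈ -1.3248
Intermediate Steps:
C = -1/34992 (C = 1/(-34992) = -1/34992 ≈ -2.8578e-5)
(-32626 + C)/(40160 - 15532) = (-32626 - 1/34992)/(40160 - 15532) = -1141648993/34992/24628 = -1141648993/34992*1/24628 = -1141648993/861782976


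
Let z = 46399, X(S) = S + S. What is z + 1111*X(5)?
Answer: 57509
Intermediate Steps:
X(S) = 2*S
z + 1111*X(5) = 46399 + 1111*(2*5) = 46399 + 1111*10 = 46399 + 11110 = 57509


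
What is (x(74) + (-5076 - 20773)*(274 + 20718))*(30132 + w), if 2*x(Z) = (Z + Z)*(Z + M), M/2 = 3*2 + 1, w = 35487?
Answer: -35605899355824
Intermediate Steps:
M = 14 (M = 2*(3*2 + 1) = 2*(6 + 1) = 2*7 = 14)
x(Z) = Z*(14 + Z) (x(Z) = ((Z + Z)*(Z + 14))/2 = ((2*Z)*(14 + Z))/2 = (2*Z*(14 + Z))/2 = Z*(14 + Z))
(x(74) + (-5076 - 20773)*(274 + 20718))*(30132 + w) = (74*(14 + 74) + (-5076 - 20773)*(274 + 20718))*(30132 + 35487) = (74*88 - 25849*20992)*65619 = (6512 - 542622208)*65619 = -542615696*65619 = -35605899355824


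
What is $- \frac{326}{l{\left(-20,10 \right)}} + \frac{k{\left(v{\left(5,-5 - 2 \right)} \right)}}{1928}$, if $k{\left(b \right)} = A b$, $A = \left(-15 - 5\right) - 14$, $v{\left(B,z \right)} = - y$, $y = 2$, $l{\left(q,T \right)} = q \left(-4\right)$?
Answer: $- \frac{38943}{9640} \approx -4.0397$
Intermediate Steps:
$l{\left(q,T \right)} = - 4 q$
$v{\left(B,z \right)} = -2$ ($v{\left(B,z \right)} = \left(-1\right) 2 = -2$)
$A = -34$ ($A = -20 - 14 = -34$)
$k{\left(b \right)} = - 34 b$
$- \frac{326}{l{\left(-20,10 \right)}} + \frac{k{\left(v{\left(5,-5 - 2 \right)} \right)}}{1928} = - \frac{326}{\left(-4\right) \left(-20\right)} + \frac{\left(-34\right) \left(-2\right)}{1928} = - \frac{326}{80} + 68 \cdot \frac{1}{1928} = \left(-326\right) \frac{1}{80} + \frac{17}{482} = - \frac{163}{40} + \frac{17}{482} = - \frac{38943}{9640}$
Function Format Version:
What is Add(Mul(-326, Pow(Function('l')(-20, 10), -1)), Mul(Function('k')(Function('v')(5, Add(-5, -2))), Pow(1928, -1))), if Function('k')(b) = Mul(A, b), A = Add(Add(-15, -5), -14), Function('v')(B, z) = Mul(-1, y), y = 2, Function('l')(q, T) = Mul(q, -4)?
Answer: Rational(-38943, 9640) ≈ -4.0397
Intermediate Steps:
Function('l')(q, T) = Mul(-4, q)
Function('v')(B, z) = -2 (Function('v')(B, z) = Mul(-1, 2) = -2)
A = -34 (A = Add(-20, -14) = -34)
Function('k')(b) = Mul(-34, b)
Add(Mul(-326, Pow(Function('l')(-20, 10), -1)), Mul(Function('k')(Function('v')(5, Add(-5, -2))), Pow(1928, -1))) = Add(Mul(-326, Pow(Mul(-4, -20), -1)), Mul(Mul(-34, -2), Pow(1928, -1))) = Add(Mul(-326, Pow(80, -1)), Mul(68, Rational(1, 1928))) = Add(Mul(-326, Rational(1, 80)), Rational(17, 482)) = Add(Rational(-163, 40), Rational(17, 482)) = Rational(-38943, 9640)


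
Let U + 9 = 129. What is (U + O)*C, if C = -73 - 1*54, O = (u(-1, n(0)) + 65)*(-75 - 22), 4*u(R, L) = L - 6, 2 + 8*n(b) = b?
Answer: 12259945/16 ≈ 7.6625e+5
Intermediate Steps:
n(b) = -¼ + b/8
u(R, L) = -3/2 + L/4 (u(R, L) = (L - 6)/4 = (-6 + L)/4 = -3/2 + L/4)
O = -98455/16 (O = ((-3/2 + (-¼ + (⅛)*0)/4) + 65)*(-75 - 22) = ((-3/2 + (-¼ + 0)/4) + 65)*(-97) = ((-3/2 + (¼)*(-¼)) + 65)*(-97) = ((-3/2 - 1/16) + 65)*(-97) = (-25/16 + 65)*(-97) = (1015/16)*(-97) = -98455/16 ≈ -6153.4)
C = -127 (C = -73 - 54 = -127)
U = 120 (U = -9 + 129 = 120)
(U + O)*C = (120 - 98455/16)*(-127) = -96535/16*(-127) = 12259945/16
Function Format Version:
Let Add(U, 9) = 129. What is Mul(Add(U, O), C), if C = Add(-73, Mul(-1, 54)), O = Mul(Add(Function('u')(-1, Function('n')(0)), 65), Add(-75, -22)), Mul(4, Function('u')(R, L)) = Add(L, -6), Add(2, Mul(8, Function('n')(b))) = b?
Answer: Rational(12259945, 16) ≈ 7.6625e+5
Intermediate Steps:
Function('n')(b) = Add(Rational(-1, 4), Mul(Rational(1, 8), b))
Function('u')(R, L) = Add(Rational(-3, 2), Mul(Rational(1, 4), L)) (Function('u')(R, L) = Mul(Rational(1, 4), Add(L, -6)) = Mul(Rational(1, 4), Add(-6, L)) = Add(Rational(-3, 2), Mul(Rational(1, 4), L)))
O = Rational(-98455, 16) (O = Mul(Add(Add(Rational(-3, 2), Mul(Rational(1, 4), Add(Rational(-1, 4), Mul(Rational(1, 8), 0)))), 65), Add(-75, -22)) = Mul(Add(Add(Rational(-3, 2), Mul(Rational(1, 4), Add(Rational(-1, 4), 0))), 65), -97) = Mul(Add(Add(Rational(-3, 2), Mul(Rational(1, 4), Rational(-1, 4))), 65), -97) = Mul(Add(Add(Rational(-3, 2), Rational(-1, 16)), 65), -97) = Mul(Add(Rational(-25, 16), 65), -97) = Mul(Rational(1015, 16), -97) = Rational(-98455, 16) ≈ -6153.4)
C = -127 (C = Add(-73, -54) = -127)
U = 120 (U = Add(-9, 129) = 120)
Mul(Add(U, O), C) = Mul(Add(120, Rational(-98455, 16)), -127) = Mul(Rational(-96535, 16), -127) = Rational(12259945, 16)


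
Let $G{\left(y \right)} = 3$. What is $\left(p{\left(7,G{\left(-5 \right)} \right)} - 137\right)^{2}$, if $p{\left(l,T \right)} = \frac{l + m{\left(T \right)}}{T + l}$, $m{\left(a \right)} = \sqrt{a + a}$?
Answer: $\frac{\left(1363 - \sqrt{6}\right)^{2}}{100} \approx 18511.0$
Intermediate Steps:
$m{\left(a \right)} = \sqrt{2} \sqrt{a}$ ($m{\left(a \right)} = \sqrt{2 a} = \sqrt{2} \sqrt{a}$)
$p{\left(l,T \right)} = \frac{l + \sqrt{2} \sqrt{T}}{T + l}$
$\left(p{\left(7,G{\left(-5 \right)} \right)} - 137\right)^{2} = \left(\frac{7 + \sqrt{2} \sqrt{3}}{3 + 7} - 137\right)^{2} = \left(\frac{7 + \sqrt{6}}{10} - 137\right)^{2} = \left(\left(\frac{7}{10} + \frac{\sqrt{6}}{10}\right) - 137\right)^{2} = \left(- \frac{1363}{10} + \frac{\sqrt{6}}{10}\right)^{2}$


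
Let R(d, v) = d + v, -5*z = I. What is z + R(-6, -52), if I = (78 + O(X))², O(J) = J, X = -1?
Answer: -6219/5 ≈ -1243.8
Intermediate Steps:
I = 5929 (I = (78 - 1)² = 77² = 5929)
z = -5929/5 (z = -⅕*5929 = -5929/5 ≈ -1185.8)
z + R(-6, -52) = -5929/5 + (-6 - 52) = -5929/5 - 58 = -6219/5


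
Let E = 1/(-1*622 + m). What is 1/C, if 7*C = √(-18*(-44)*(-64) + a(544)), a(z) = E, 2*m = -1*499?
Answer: -7*I*√153992631198/88349186 ≈ -0.031092*I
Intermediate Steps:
m = -499/2 (m = (-1*499)/2 = (½)*(-499) = -499/2 ≈ -249.50)
E = -2/1743 (E = 1/(-1*622 - 499/2) = 1/(-622 - 499/2) = 1/(-1743/2) = -2/1743 ≈ -0.0011474)
a(z) = -2/1743
C = I*√153992631198/12201 (C = √(-18*(-44)*(-64) - 2/1743)/7 = √(792*(-64) - 2/1743)/7 = √(-50688 - 2/1743)/7 = √(-88349186/1743)/7 = (I*√153992631198/1743)/7 = I*√153992631198/12201 ≈ 32.163*I)
1/C = 1/(I*√153992631198/12201) = -7*I*√153992631198/88349186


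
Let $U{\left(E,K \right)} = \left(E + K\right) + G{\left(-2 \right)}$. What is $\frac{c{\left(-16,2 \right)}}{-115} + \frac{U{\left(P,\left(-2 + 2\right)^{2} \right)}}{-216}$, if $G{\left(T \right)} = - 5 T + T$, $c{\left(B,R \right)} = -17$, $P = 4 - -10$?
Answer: $\frac{571}{12420} \approx 0.045974$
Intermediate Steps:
$P = 14$ ($P = 4 + 10 = 14$)
$G{\left(T \right)} = - 4 T$
$U{\left(E,K \right)} = 8 + E + K$ ($U{\left(E,K \right)} = \left(E + K\right) - -8 = \left(E + K\right) + 8 = 8 + E + K$)
$\frac{c{\left(-16,2 \right)}}{-115} + \frac{U{\left(P,\left(-2 + 2\right)^{2} \right)}}{-216} = - \frac{17}{-115} + \frac{8 + 14 + \left(-2 + 2\right)^{2}}{-216} = \left(-17\right) \left(- \frac{1}{115}\right) + \left(8 + 14 + 0^{2}\right) \left(- \frac{1}{216}\right) = \frac{17}{115} + \left(8 + 14 + 0\right) \left(- \frac{1}{216}\right) = \frac{17}{115} + 22 \left(- \frac{1}{216}\right) = \frac{17}{115} - \frac{11}{108} = \frac{571}{12420}$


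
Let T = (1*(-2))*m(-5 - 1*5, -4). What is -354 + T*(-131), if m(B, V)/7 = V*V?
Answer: 28990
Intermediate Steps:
m(B, V) = 7*V² (m(B, V) = 7*(V*V) = 7*V²)
T = -224 (T = (1*(-2))*(7*(-4)²) = -14*16 = -2*112 = -224)
-354 + T*(-131) = -354 - 224*(-131) = -354 + 29344 = 28990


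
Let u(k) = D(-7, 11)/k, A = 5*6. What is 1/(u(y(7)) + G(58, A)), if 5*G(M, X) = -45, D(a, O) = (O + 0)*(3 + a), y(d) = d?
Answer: -7/107 ≈ -0.065421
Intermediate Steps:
A = 30
D(a, O) = O*(3 + a)
u(k) = -44/k (u(k) = (11*(3 - 7))/k = (11*(-4))/k = -44/k)
G(M, X) = -9 (G(M, X) = (⅕)*(-45) = -9)
1/(u(y(7)) + G(58, A)) = 1/(-44/7 - 9) = 1/(-107/7) = -7/107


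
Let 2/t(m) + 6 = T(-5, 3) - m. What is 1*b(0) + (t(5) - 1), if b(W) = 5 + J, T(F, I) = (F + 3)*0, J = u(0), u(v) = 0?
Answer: 42/11 ≈ 3.8182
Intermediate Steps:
J = 0
T(F, I) = 0 (T(F, I) = (3 + F)*0 = 0)
t(m) = 2/(-6 - m) (t(m) = 2/(-6 + (0 - m)) = 2/(-6 - m))
b(W) = 5 (b(W) = 5 + 0 = 5)
1*b(0) + (t(5) - 1) = 1*5 + (-2/(6 + 5) - 1) = 5 + (-2/11 - 1) = 5 - 13/11 = 42/11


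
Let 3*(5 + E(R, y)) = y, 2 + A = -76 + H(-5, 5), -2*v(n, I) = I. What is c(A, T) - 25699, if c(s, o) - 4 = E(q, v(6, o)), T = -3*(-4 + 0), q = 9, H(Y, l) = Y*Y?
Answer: -25702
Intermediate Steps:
v(n, I) = -I/2
H(Y, l) = Y²
A = -53 (A = -2 + (-76 + (-5)²) = -2 + (-76 + 25) = -2 - 51 = -53)
E(R, y) = -5 + y/3
T = 12 (T = -3*(-4) = 12)
c(s, o) = -1 - o/6 (c(s, o) = 4 + (-5 + (-o/2)/3) = 4 + (-5 - o/6) = -1 - o/6)
c(A, T) - 25699 = (-1 - ⅙*12) - 25699 = (-1 - 2) - 25699 = -3 - 25699 = -25702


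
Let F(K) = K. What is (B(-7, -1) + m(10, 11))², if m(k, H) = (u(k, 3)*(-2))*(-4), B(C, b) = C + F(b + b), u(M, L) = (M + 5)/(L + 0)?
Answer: 961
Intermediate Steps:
u(M, L) = (5 + M)/L
B(C, b) = C + 2*b (B(C, b) = C + (b + b) = C + 2*b)
m(k, H) = 40/3 + 8*k/3 (m(k, H) = (((5 + k)/3)*(-2))*(-4) = ((5/3 + k/3)*(-2))*(-4) = (-10/3 - 2*k/3)*(-4) = 40/3 + 8*k/3)
(B(-7, -1) + m(10, 11))² = ((-7 + 2*(-1)) + (40/3 + (8/3)*10))² = ((-7 - 2) + (40/3 + 80/3))² = (-9 + 40)² = 31² = 961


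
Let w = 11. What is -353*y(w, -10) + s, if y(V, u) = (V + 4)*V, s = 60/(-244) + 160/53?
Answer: -188297120/3233 ≈ -58242.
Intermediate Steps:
s = 8965/3233 (s = 60*(-1/244) + 160*(1/53) = -15/61 + 160/53 = 8965/3233 ≈ 2.7730)
y(V, u) = V*(4 + V) (y(V, u) = (4 + V)*V = V*(4 + V))
-353*y(w, -10) + s = -3883*(4 + 11) + 8965/3233 = -3883*15 + 8965/3233 = -353*165 + 8965/3233 = -58245 + 8965/3233 = -188297120/3233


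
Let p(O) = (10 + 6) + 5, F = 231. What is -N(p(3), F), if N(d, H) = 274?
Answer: -274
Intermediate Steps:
p(O) = 21 (p(O) = 16 + 5 = 21)
-N(p(3), F) = -1*274 = -274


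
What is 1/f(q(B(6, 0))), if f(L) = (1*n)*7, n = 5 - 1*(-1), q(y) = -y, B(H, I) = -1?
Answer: 1/42 ≈ 0.023810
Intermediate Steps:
n = 6 (n = 5 + 1 = 6)
f(L) = 42 (f(L) = (1*6)*7 = 6*7 = 42)
1/f(q(B(6, 0))) = 1/42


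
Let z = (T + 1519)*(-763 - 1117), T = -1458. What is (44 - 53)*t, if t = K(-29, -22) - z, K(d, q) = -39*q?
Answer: -1039842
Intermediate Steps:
z = -114680 (z = (-1458 + 1519)*(-763 - 1117) = 61*(-1880) = -114680)
t = 115538 (t = -39*(-22) - 1*(-114680) = 858 + 114680 = 115538)
(44 - 53)*t = (44 - 53)*115538 = -9*115538 = -1039842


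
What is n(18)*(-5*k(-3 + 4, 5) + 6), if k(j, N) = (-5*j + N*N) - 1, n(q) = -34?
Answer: 3026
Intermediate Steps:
k(j, N) = -1 + N**2 - 5*j (k(j, N) = (-5*j + N**2) - 1 = (N**2 - 5*j) - 1 = -1 + N**2 - 5*j)
n(18)*(-5*k(-3 + 4, 5) + 6) = -34*(-5*(-1 + 5**2 - 5*(-3 + 4)) + 6) = -34*(-5*(-1 + 25 - 5*1) + 6) = -34*(-5*(-1 + 25 - 5) + 6) = -34*(-5*19 + 6) = -34*(-95 + 6) = -34*(-89) = 3026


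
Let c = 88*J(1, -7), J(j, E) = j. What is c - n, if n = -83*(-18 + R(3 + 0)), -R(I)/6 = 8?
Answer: -5390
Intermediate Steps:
R(I) = -48 (R(I) = -6*8 = -48)
n = 5478 (n = -83*(-18 - 48) = -83*(-66) = 5478)
c = 88 (c = 88*1 = 88)
c - n = 88 - 1*5478 = 88 - 5478 = -5390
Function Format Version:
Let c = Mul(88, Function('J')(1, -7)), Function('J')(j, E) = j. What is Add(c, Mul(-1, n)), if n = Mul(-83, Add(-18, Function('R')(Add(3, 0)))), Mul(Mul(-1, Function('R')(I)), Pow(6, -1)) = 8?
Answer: -5390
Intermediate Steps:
Function('R')(I) = -48 (Function('R')(I) = Mul(-6, 8) = -48)
n = 5478 (n = Mul(-83, Add(-18, -48)) = Mul(-83, -66) = 5478)
c = 88 (c = Mul(88, 1) = 88)
Add(c, Mul(-1, n)) = Add(88, Mul(-1, 5478)) = Add(88, -5478) = -5390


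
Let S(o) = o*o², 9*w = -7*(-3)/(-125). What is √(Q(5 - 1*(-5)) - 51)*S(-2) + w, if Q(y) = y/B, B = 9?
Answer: -7/375 - 8*I*√449/3 ≈ -0.018667 - 56.506*I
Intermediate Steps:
w = -7/375 (w = (-7*(-3)/(-125))/9 = (21*(-1/125))/9 = (⅑)*(-21/125) = -7/375 ≈ -0.018667)
S(o) = o³
Q(y) = y/9
√(Q(5 - 1*(-5)) - 51)*S(-2) + w = √((5 - 1*(-5))/9 - 51)*(-2)³ - 7/375 = √((5 + 5)/9 - 51)*(-8) - 7/375 = √((⅑)*10 - 51)*(-8) - 7/375 = √(10/9 - 51)*(-8) - 7/375 = √(-449/9)*(-8) - 7/375 = (I*√449/3)*(-8) - 7/375 = -8*I*√449/3 - 7/375 = -7/375 - 8*I*√449/3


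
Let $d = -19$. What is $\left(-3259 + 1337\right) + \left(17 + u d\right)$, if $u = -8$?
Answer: $-1753$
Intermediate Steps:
$\left(-3259 + 1337\right) + \left(17 + u d\right) = \left(-3259 + 1337\right) + \left(17 - -152\right) = -1922 + \left(17 + 152\right) = -1922 + 169 = -1753$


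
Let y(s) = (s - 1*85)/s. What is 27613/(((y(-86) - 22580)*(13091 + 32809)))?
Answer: -1187359/44562221550 ≈ -2.6645e-5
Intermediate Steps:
y(s) = (-85 + s)/s (y(s) = (s - 85)/s = (-85 + s)/s)
27613/(((y(-86) - 22580)*(13091 + 32809))) = 27613/((((-85 - 86)/(-86) - 22580)*(13091 + 32809))) = 27613/(((-1/86*(-171) - 22580)*45900)) = 27613/(((171/86 - 22580)*45900)) = 27613/((-1941709/86*45900)) = 27613/(-44562221550/43) = 27613*(-43/44562221550) = -1187359/44562221550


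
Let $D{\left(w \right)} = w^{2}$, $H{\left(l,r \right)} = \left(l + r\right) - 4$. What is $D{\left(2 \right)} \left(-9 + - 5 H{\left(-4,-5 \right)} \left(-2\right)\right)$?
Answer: $-556$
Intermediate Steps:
$H{\left(l,r \right)} = -4 + l + r$
$D{\left(2 \right)} \left(-9 + - 5 H{\left(-4,-5 \right)} \left(-2\right)\right) = 2^{2} \left(-9 + - 5 \left(-4 - 4 - 5\right) \left(-2\right)\right) = 4 \left(-9 + \left(-5\right) \left(-13\right) \left(-2\right)\right) = 4 \left(-9 + 65 \left(-2\right)\right) = 4 \left(-9 - 130\right) = 4 \left(-139\right) = -556$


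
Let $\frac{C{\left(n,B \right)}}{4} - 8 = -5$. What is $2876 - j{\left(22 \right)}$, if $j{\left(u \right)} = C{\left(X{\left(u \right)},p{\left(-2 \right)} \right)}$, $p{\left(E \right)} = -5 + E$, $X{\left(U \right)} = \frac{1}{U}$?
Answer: $2864$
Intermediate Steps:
$C{\left(n,B \right)} = 12$ ($C{\left(n,B \right)} = 32 + 4 \left(-5\right) = 32 - 20 = 12$)
$j{\left(u \right)} = 12$
$2876 - j{\left(22 \right)} = 2876 - 12 = 2864$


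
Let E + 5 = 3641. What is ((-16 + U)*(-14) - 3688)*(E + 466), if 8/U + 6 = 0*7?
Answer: -42398272/3 ≈ -1.4133e+7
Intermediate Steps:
E = 3636 (E = -5 + 3641 = 3636)
U = -4/3 (U = 8/(-6 + 0*7) = 8/(-6 + 0) = 8/(-6) = 8*(-⅙) = -4/3 ≈ -1.3333)
((-16 + U)*(-14) - 3688)*(E + 466) = ((-16 - 4/3)*(-14) - 3688)*(3636 + 466) = (-52/3*(-14) - 3688)*4102 = (728/3 - 3688)*4102 = -10336/3*4102 = -42398272/3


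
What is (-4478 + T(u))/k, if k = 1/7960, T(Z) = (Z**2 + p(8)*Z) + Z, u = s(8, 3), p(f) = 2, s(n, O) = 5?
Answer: -35326480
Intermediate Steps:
u = 5
T(Z) = Z**2 + 3*Z (T(Z) = (Z**2 + 2*Z) + Z = Z**2 + 3*Z)
k = 1/7960 ≈ 0.00012563
(-4478 + T(u))/k = (-4478 + 5*(3 + 5))/(1/7960) = (-4478 + 5*8)*7960 = (-4478 + 40)*7960 = -4438*7960 = -35326480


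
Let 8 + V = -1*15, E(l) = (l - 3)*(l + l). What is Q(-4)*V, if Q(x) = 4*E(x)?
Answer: -5152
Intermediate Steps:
E(l) = 2*l*(-3 + l) (E(l) = (-3 + l)*(2*l) = 2*l*(-3 + l))
Q(x) = 8*x*(-3 + x) (Q(x) = 4*(2*x*(-3 + x)) = 8*x*(-3 + x))
V = -23 (V = -8 - 1*15 = -8 - 15 = -23)
Q(-4)*V = (8*(-4)*(-3 - 4))*(-23) = (8*(-4)*(-7))*(-23) = 224*(-23) = -5152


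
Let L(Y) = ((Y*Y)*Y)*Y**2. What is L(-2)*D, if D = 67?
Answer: -2144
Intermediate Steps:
L(Y) = Y**5 (L(Y) = (Y**2*Y)*Y**2 = Y**3*Y**2 = Y**5)
L(-2)*D = (-2)**5*67 = -32*67 = -2144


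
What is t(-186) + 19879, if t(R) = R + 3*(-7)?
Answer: 19672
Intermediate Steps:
t(R) = -21 + R (t(R) = R - 21 = -21 + R)
t(-186) + 19879 = (-21 - 186) + 19879 = -207 + 19879 = 19672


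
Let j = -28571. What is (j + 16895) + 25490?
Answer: 13814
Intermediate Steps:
(j + 16895) + 25490 = (-28571 + 16895) + 25490 = -11676 + 25490 = 13814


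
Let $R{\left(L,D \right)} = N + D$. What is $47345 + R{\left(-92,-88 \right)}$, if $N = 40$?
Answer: $47297$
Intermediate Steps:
$R{\left(L,D \right)} = 40 + D$
$47345 + R{\left(-92,-88 \right)} = 47345 + \left(40 - 88\right) = 47345 - 48 = 47297$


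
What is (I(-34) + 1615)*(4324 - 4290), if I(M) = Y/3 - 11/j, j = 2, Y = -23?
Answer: 163387/3 ≈ 54462.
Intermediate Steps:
I(M) = -79/6 (I(M) = -23/3 - 11/2 = -79/6)
(I(-34) + 1615)*(4324 - 4290) = (-79/6 + 1615)*(4324 - 4290) = (9611/6)*34 = 163387/3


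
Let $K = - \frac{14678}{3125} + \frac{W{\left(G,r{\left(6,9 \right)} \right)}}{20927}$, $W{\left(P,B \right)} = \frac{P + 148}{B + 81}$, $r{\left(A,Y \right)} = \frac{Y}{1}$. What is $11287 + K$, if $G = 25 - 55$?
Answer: $\frac{6640446291446}{588571875} \approx 11282.0$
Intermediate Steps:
$G = -30$
$r{\left(A,Y \right)} = Y$ ($r{\left(A,Y \right)} = Y 1 = Y$)
$W{\left(P,B \right)} = \frac{148 + P}{81 + B}$
$K = - \frac{2764461679}{588571875}$ ($K = - \frac{14678}{3125} + \frac{\frac{1}{81 + 9} \left(148 - 30\right)}{20927} = \left(-14678\right) \frac{1}{3125} + \frac{1}{90} \cdot 118 \cdot \frac{1}{20927} = - \frac{14678}{3125} + \frac{1}{90} \cdot 118 \cdot \frac{1}{20927} = - \frac{14678}{3125} + \frac{59}{45} \cdot \frac{1}{20927} = - \frac{14678}{3125} + \frac{59}{941715} = - \frac{2764461679}{588571875} \approx -4.6969$)
$11287 + K = 11287 - \frac{2764461679}{588571875} = \frac{6640446291446}{588571875}$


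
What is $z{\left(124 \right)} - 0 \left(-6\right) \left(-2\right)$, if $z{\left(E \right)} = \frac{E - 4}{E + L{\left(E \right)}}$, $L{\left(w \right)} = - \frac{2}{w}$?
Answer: $\frac{7440}{7687} \approx 0.96787$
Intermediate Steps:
$z{\left(E \right)} = \frac{-4 + E}{E - \frac{2}{E}}$ ($z{\left(E \right)} = \frac{E - 4}{E - \frac{2}{E}} = \frac{-4 + E}{E - \frac{2}{E}}$)
$z{\left(124 \right)} - 0 \left(-6\right) \left(-2\right) = \frac{124 \left(-4 + 124\right)}{-2 + 124^{2}} - 0 \left(-6\right) \left(-2\right) = 124 \frac{1}{-2 + 15376} \cdot 120 - 0 \left(-2\right) = 124 \cdot \frac{1}{15374} \cdot 120 - 0 = 124 \cdot \frac{1}{15374} \cdot 120 + 0 = \frac{7440}{7687} + 0 = \frac{7440}{7687}$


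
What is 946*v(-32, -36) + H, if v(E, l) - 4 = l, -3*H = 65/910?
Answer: -1271425/42 ≈ -30272.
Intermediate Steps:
H = -1/42 (H = -65/(3*910) = -⅓*1/14 = -1/42 ≈ -0.023810)
v(E, l) = 4 + l
946*v(-32, -36) + H = 946*(4 - 36) - 1/42 = 946*(-32) - 1/42 = -30272 - 1/42 = -1271425/42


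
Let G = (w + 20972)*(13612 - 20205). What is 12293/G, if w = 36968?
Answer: -647/20105180 ≈ -3.2181e-5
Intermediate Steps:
G = -381998420 (G = (36968 + 20972)*(13612 - 20205) = 57940*(-6593) = -381998420)
12293/G = 12293/(-381998420) = 12293*(-1/381998420) = -647/20105180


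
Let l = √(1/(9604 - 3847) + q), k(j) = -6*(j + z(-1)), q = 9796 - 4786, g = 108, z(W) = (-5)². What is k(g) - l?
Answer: -798 - √166046681247/5757 ≈ -868.78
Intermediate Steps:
z(W) = 25
q = 5010
k(j) = -150 - 6*j (k(j) = -6*(j + 25) = -6*(25 + j) = -150 - 6*j)
l = √166046681247/5757 (l = √(1/(9604 - 3847) + 5010) = √(1/5757 + 5010) = √(28842571/5757) = √166046681247/5757 ≈ 70.781)
k(g) - l = (-150 - 6*108) - √166046681247/5757 = (-150 - 648) - √166046681247/5757 = -798 - √166046681247/5757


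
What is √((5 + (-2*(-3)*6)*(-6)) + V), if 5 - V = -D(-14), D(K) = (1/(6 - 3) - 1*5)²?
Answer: I*√1658/3 ≈ 13.573*I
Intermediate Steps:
D(K) = 196/9 (D(K) = (1/3 - 5)² = (⅓ - 5)² = (-14/3)² = 196/9)
V = 241/9 (V = 5 - (-1)*196/9 = 5 - 1*(-196/9) = 5 + 196/9 = 241/9 ≈ 26.778)
√((5 + (-2*(-3)*6)*(-6)) + V) = √((5 + (-2*(-3)*6)*(-6)) + 241/9) = √((5 + (6*6)*(-6)) + 241/9) = √((5 + 36*(-6)) + 241/9) = √((5 - 216) + 241/9) = √(-211 + 241/9) = √(-1658/9) = I*√1658/3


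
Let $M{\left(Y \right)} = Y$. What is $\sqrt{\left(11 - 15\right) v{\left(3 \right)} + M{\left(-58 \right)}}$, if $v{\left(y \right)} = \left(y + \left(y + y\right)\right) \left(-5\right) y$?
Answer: $\sqrt{482} \approx 21.954$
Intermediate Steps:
$v{\left(y \right)} = - 15 y^{2}$ ($v{\left(y \right)} = \left(y + 2 y\right) \left(-5\right) y = 3 y \left(-5\right) y = - 15 y y = - 15 y^{2}$)
$\sqrt{\left(11 - 15\right) v{\left(3 \right)} + M{\left(-58 \right)}} = \sqrt{\left(11 - 15\right) \left(- 15 \cdot 3^{2}\right) - 58} = \sqrt{- 4 \left(\left(-15\right) 9\right) - 58} = \sqrt{\left(-4\right) \left(-135\right) - 58} = \sqrt{540 - 58} = \sqrt{482}$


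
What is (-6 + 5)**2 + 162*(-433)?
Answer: -70145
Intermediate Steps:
(-6 + 5)**2 + 162*(-433) = (-1)**2 - 70146 = 1 - 70146 = -70145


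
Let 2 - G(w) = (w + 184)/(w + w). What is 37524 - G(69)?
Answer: 225143/6 ≈ 37524.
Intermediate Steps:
G(w) = 2 - (184 + w)/(2*w) (G(w) = 2 - (w + 184)/(w + w) = 2 - (184 + w)/(2*w))
37524 - G(69) = 37524 - (3/2 - 92/69) = 37524 - (3/2 - 92*1/69) = 37524 - (3/2 - 4/3) = 37524 - 1*⅙ = 37524 - ⅙ = 225143/6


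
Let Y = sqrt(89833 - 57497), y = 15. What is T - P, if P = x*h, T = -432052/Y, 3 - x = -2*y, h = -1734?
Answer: 57222 - 108013*sqrt(2021)/2021 ≈ 54819.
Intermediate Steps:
x = 33 (x = 3 - (-2)*15 = 3 - 1*(-30) = 3 + 30 = 33)
Y = 4*sqrt(2021) (Y = sqrt(32336) = 4*sqrt(2021) ≈ 179.82)
T = -108013*sqrt(2021)/2021 (T = -432052*sqrt(2021)/8084 = -108013*sqrt(2021)/2021 ≈ -2402.7)
P = -57222 (P = 33*(-1734) = -57222)
T - P = -108013*sqrt(2021)/2021 - 1*(-57222) = -108013*sqrt(2021)/2021 + 57222 = 57222 - 108013*sqrt(2021)/2021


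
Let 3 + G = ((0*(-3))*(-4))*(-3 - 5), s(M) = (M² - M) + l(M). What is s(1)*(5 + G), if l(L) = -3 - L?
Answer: -8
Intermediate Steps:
s(M) = -3 + M² - 2*M (s(M) = (M² - M) + (-3 - M) = -3 + M² - 2*M)
G = -3 (G = -3 + ((0*(-3))*(-4))*(-3 - 5) = -3 + (0*(-4))*(-8) = -3 + 0*(-8) = -3 + 0 = -3)
s(1)*(5 + G) = (-3 + 1² - 2*1)*(5 - 3) = (-3 + 1 - 2)*2 = -4*2 = -8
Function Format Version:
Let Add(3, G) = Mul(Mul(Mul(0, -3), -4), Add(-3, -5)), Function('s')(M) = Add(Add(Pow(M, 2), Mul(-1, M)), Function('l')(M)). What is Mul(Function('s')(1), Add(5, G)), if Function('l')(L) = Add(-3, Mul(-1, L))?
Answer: -8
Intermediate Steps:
Function('s')(M) = Add(-3, Pow(M, 2), Mul(-2, M)) (Function('s')(M) = Add(Add(Pow(M, 2), Mul(-1, M)), Add(-3, Mul(-1, M))) = Add(-3, Pow(M, 2), Mul(-2, M)))
G = -3 (G = Add(-3, Mul(Mul(Mul(0, -3), -4), Add(-3, -5))) = Add(-3, Mul(Mul(0, -4), -8)) = Add(-3, Mul(0, -8)) = Add(-3, 0) = -3)
Mul(Function('s')(1), Add(5, G)) = Mul(Add(-3, Pow(1, 2), Mul(-2, 1)), Add(5, -3)) = Mul(Add(-3, 1, -2), 2) = Mul(-4, 2) = -8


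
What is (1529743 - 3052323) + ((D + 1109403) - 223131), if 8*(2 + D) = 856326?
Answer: -2117077/4 ≈ -5.2927e+5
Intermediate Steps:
D = 428155/4 (D = -2 + (⅛)*856326 = -2 + 428163/4 = 428155/4 ≈ 1.0704e+5)
(1529743 - 3052323) + ((D + 1109403) - 223131) = (1529743 - 3052323) + ((428155/4 + 1109403) - 223131) = -1522580 + (4865767/4 - 223131) = -1522580 + 3973243/4 = -2117077/4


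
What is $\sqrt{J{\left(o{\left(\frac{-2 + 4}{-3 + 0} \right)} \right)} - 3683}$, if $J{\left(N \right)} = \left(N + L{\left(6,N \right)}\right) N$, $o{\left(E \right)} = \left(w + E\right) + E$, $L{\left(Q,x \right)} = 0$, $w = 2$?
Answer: $\frac{i \sqrt{33143}}{3} \approx 60.684 i$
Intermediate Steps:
$o{\left(E \right)} = 2 + 2 E$ ($o{\left(E \right)} = \left(2 + E\right) + E = 2 + 2 E$)
$J{\left(N \right)} = N^{2}$ ($J{\left(N \right)} = \left(N + 0\right) N = N N = N^{2}$)
$\sqrt{J{\left(o{\left(\frac{-2 + 4}{-3 + 0} \right)} \right)} - 3683} = \sqrt{\left(2 + 2 \frac{-2 + 4}{-3 + 0}\right)^{2} - 3683} = \sqrt{\left(2 + 2 \frac{2}{-3}\right)^{2} - 3683} = \sqrt{\left(2 + 2 \cdot 2 \left(- \frac{1}{3}\right)\right)^{2} - 3683} = \sqrt{\left(2 + 2 \left(- \frac{2}{3}\right)\right)^{2} - 3683} = \sqrt{\left(2 - \frac{4}{3}\right)^{2} - 3683} = \sqrt{\left(\frac{2}{3}\right)^{2} - 3683} = \sqrt{\frac{4}{9} - 3683} = \sqrt{- \frac{33143}{9}} = \frac{i \sqrt{33143}}{3}$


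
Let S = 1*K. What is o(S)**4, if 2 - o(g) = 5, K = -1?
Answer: 81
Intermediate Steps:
S = -1 (S = 1*(-1) = -1)
o(g) = -3 (o(g) = 2 - 1*5 = 2 - 5 = -3)
o(S)**4 = (-3)**4 = 81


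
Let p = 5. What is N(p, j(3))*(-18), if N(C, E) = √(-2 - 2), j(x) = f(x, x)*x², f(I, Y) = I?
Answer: -36*I ≈ -36.0*I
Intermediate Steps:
j(x) = x³ (j(x) = x*x² = x³)
N(C, E) = 2*I (N(C, E) = √(-4) = 2*I)
N(p, j(3))*(-18) = (2*I)*(-18) = -36*I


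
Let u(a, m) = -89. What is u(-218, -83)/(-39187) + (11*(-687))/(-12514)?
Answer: 297249905/490386118 ≈ 0.60615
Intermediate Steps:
u(-218, -83)/(-39187) + (11*(-687))/(-12514) = -89/(-39187) + (11*(-687))/(-12514) = -89*(-1/39187) - 7557*(-1/12514) = 89/39187 + 7557/12514 = 297249905/490386118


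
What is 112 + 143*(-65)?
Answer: -9183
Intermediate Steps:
112 + 143*(-65) = 112 - 9295 = -9183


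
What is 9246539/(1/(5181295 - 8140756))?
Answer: -27364771555479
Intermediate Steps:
9246539/(1/(5181295 - 8140756)) = 9246539/(1/(-2959461)) = 9246539/(-1/2959461) = 9246539*(-2959461) = -27364771555479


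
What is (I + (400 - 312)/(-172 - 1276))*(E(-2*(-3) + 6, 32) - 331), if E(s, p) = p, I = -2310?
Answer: 125018179/181 ≈ 6.9071e+5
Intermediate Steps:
(I + (400 - 312)/(-172 - 1276))*(E(-2*(-3) + 6, 32) - 331) = (-2310 + (400 - 312)/(-172 - 1276))*(32 - 331) = (-2310 + 88/(-1448))*(-299) = (-2310 + 88*(-1/1448))*(-299) = (-2310 - 11/181)*(-299) = -418121/181*(-299) = 125018179/181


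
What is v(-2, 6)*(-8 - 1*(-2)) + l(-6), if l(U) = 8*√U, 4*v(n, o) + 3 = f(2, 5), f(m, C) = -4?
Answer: 21/2 + 8*I*√6 ≈ 10.5 + 19.596*I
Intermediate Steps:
v(n, o) = -7/4 (v(n, o) = -¾ + (¼)*(-4) = -¾ - 1 = -7/4)
v(-2, 6)*(-8 - 1*(-2)) + l(-6) = -7*(-8 - 1*(-2))/4 + 8*√(-6) = -7*(-8 + 2)/4 + 8*(I*√6) = -7/4*(-6) + 8*I*√6 = 21/2 + 8*I*√6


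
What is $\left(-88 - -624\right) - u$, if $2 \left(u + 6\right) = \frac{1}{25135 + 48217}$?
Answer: $\frac{79513567}{146704} \approx 542.0$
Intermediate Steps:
$u = - \frac{880223}{146704}$ ($u = -6 + \frac{1}{2 \left(25135 + 48217\right)} = -6 + \frac{1}{2 \cdot 73352} = -6 + \frac{1}{2} \cdot \frac{1}{73352} = -6 + \frac{1}{146704} = - \frac{880223}{146704} \approx -6.0$)
$\left(-88 - -624\right) - u = \left(-88 - -624\right) - - \frac{880223}{146704} = \left(-88 + 624\right) + \frac{880223}{146704} = 536 + \frac{880223}{146704} = \frac{79513567}{146704}$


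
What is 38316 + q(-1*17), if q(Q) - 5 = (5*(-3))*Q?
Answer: 38576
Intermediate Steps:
q(Q) = 5 - 15*Q (q(Q) = 5 + (5*(-3))*Q = 5 - 15*Q)
38316 + q(-1*17) = 38316 + (5 - (-15)*17) = 38316 + (5 - 15*(-17)) = 38316 + (5 + 255) = 38316 + 260 = 38576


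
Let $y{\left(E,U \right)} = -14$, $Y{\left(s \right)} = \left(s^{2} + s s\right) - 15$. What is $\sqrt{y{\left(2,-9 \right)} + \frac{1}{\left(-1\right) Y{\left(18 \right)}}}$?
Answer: $\frac{i \sqrt{5610279}}{633} \approx 3.7419 i$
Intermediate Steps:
$Y{\left(s \right)} = -15 + 2 s^{2}$ ($Y{\left(s \right)} = \left(s^{2} + s^{2}\right) - 15 = 2 s^{2} - 15 = -15 + 2 s^{2}$)
$\sqrt{y{\left(2,-9 \right)} + \frac{1}{\left(-1\right) Y{\left(18 \right)}}} = \sqrt{-14 + \frac{1}{\left(-1\right) \left(-15 + 2 \cdot 18^{2}\right)}} = \sqrt{-14 + \frac{1}{\left(-1\right) \left(-15 + 2 \cdot 324\right)}} = \sqrt{-14 + \frac{1}{\left(-1\right) \left(-15 + 648\right)}} = \sqrt{-14 + \frac{1}{\left(-1\right) 633}} = \sqrt{-14 + \frac{1}{-633}} = \sqrt{-14 - \frac{1}{633}} = \sqrt{- \frac{8863}{633}} = \frac{i \sqrt{5610279}}{633}$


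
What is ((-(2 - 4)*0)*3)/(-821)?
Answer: 0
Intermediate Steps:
((-(2 - 4)*0)*3)/(-821) = ((-1*(-2)*0)*3)*(-1/821) = ((2*0)*3)*(-1/821) = (0*3)*(-1/821) = 0*(-1/821) = 0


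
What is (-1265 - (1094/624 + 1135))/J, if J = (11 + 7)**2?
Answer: -749347/101088 ≈ -7.4128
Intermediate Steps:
J = 324 (J = 18**2 = 324)
(-1265 - (1094/624 + 1135))/J = (-1265 - (1094/624 + 1135))/324 = (-1265 - (1094*(1/624) + 1135))*(1/324) = (-1265 - (547/312 + 1135))*(1/324) = (-1265 - 1*354667/312)*(1/324) = (-1265 - 354667/312)*(1/324) = -749347/312*1/324 = -749347/101088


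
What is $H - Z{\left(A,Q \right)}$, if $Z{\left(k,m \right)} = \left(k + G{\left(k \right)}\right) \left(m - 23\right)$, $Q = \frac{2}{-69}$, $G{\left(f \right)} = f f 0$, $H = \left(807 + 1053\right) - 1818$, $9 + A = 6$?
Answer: $- \frac{623}{23} \approx -27.087$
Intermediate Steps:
$A = -3$ ($A = -9 + 6 = -3$)
$H = 42$ ($H = 1860 - 1818 = 42$)
$G{\left(f \right)} = 0$ ($G{\left(f \right)} = f^{2} \cdot 0 = 0$)
$Q = - \frac{2}{69}$ ($Q = 2 \left(- \frac{1}{69}\right) = - \frac{2}{69} \approx -0.028986$)
$Z{\left(k,m \right)} = k \left(-23 + m\right)$ ($Z{\left(k,m \right)} = \left(k + 0\right) \left(m - 23\right) = k \left(-23 + m\right)$)
$H - Z{\left(A,Q \right)} = 42 - - 3 \left(-23 - \frac{2}{69}\right) = 42 - \left(-3\right) \left(- \frac{1589}{69}\right) = 42 - \frac{1589}{23} = - \frac{623}{23}$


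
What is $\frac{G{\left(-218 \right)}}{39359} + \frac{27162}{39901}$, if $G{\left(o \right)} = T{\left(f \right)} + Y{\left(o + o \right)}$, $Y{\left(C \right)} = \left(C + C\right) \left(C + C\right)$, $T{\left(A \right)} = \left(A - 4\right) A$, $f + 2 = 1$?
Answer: $\frac{31409350647}{1570463459} \approx 20.0$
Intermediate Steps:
$f = -1$ ($f = -2 + 1 = -1$)
$T{\left(A \right)} = A \left(-4 + A\right)$ ($T{\left(A \right)} = \left(-4 + A\right) A = A \left(-4 + A\right)$)
$Y{\left(C \right)} = 4 C^{2}$ ($Y{\left(C \right)} = 2 C 2 C = 4 C^{2}$)
$G{\left(o \right)} = 5 + 16 o^{2}$ ($G{\left(o \right)} = - (-4 - 1) + 4 \left(o + o\right)^{2} = \left(-1\right) \left(-5\right) + 4 \left(2 o\right)^{2} = 5 + 4 \cdot 4 o^{2} = 5 + 16 o^{2}$)
$\frac{G{\left(-218 \right)}}{39359} + \frac{27162}{39901} = \frac{5 + 16 \left(-218\right)^{2}}{39359} + \frac{27162}{39901} = \left(5 + 16 \cdot 47524\right) \frac{1}{39359} + 27162 \cdot \frac{1}{39901} = \left(5 + 760384\right) \frac{1}{39359} + \frac{27162}{39901} = 760389 \cdot \frac{1}{39359} + \frac{27162}{39901} = \frac{760389}{39359} + \frac{27162}{39901} = \frac{31409350647}{1570463459}$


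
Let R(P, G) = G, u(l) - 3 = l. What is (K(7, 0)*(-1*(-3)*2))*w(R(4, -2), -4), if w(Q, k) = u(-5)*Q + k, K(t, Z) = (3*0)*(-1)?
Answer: 0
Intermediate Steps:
u(l) = 3 + l
K(t, Z) = 0 (K(t, Z) = 0*(-1) = 0)
w(Q, k) = k - 2*Q (w(Q, k) = (3 - 5)*Q + k = -2*Q + k = k - 2*Q)
(K(7, 0)*(-1*(-3)*2))*w(R(4, -2), -4) = (0*(-1*(-3)*2))*(-4 - 2*(-2)) = (0*(3*2))*(-4 + 4) = (0*6)*0 = 0*0 = 0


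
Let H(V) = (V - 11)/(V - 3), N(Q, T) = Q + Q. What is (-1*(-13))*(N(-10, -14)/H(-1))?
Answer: -260/3 ≈ -86.667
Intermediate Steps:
N(Q, T) = 2*Q
H(V) = (-11 + V)/(-3 + V)
(-1*(-13))*(N(-10, -14)/H(-1)) = (-1*(-13))*((2*(-10))/(((-11 - 1)/(-3 - 1)))) = 13*(-20/(-12/(-4))) = 13*(-20/((-¼*(-12)))) = 13*(-20/3) = -260/3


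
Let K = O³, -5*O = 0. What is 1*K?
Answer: 0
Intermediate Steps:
O = 0 (O = -⅕*0 = 0)
K = 0 (K = 0³ = 0)
1*K = 1*0 = 0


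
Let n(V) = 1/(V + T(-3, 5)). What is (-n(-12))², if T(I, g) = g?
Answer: 1/49 ≈ 0.020408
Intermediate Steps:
n(V) = 1/(5 + V) (n(V) = 1/(V + 5) = 1/(5 + V))
(-n(-12))² = (-1/(5 - 12))² = (-1/(-7))² = (-1*(-⅐))² = (⅐)² = 1/49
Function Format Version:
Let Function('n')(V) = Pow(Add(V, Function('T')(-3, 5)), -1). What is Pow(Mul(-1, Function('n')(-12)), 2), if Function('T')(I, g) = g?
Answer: Rational(1, 49) ≈ 0.020408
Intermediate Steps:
Function('n')(V) = Pow(Add(5, V), -1) (Function('n')(V) = Pow(Add(V, 5), -1) = Pow(Add(5, V), -1))
Pow(Mul(-1, Function('n')(-12)), 2) = Pow(Mul(-1, Pow(Add(5, -12), -1)), 2) = Pow(Mul(-1, Pow(-7, -1)), 2) = Pow(Mul(-1, Rational(-1, 7)), 2) = Pow(Rational(1, 7), 2) = Rational(1, 49)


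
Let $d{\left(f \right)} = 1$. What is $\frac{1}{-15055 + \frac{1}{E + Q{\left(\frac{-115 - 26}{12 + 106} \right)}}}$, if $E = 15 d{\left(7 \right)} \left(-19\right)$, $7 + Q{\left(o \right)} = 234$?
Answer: $- \frac{58}{873191} \approx -6.6423 \cdot 10^{-5}$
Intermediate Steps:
$Q{\left(o \right)} = 227$ ($Q{\left(o \right)} = -7 + 234 = 227$)
$E = -285$ ($E = 15 \cdot 1 \left(-19\right) = 15 \left(-19\right) = -285$)
$\frac{1}{-15055 + \frac{1}{E + Q{\left(\frac{-115 - 26}{12 + 106} \right)}}} = \frac{1}{-15055 + \frac{1}{-285 + 227}} = \frac{1}{-15055 + \frac{1}{-58}} = \frac{1}{-15055 - \frac{1}{58}} = \frac{1}{- \frac{873191}{58}} = - \frac{58}{873191}$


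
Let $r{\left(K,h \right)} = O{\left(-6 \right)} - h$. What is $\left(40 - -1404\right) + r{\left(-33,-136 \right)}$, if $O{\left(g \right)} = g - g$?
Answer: $1580$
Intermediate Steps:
$O{\left(g \right)} = 0$
$r{\left(K,h \right)} = - h$ ($r{\left(K,h \right)} = 0 - h = - h$)
$\left(40 - -1404\right) + r{\left(-33,-136 \right)} = \left(40 - -1404\right) - -136 = \left(40 + 1404\right) + 136 = 1444 + 136 = 1580$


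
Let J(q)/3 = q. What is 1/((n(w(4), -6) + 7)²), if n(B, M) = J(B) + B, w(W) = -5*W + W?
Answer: 1/3249 ≈ 0.00030779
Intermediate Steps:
J(q) = 3*q
w(W) = -4*W
n(B, M) = 4*B (n(B, M) = 3*B + B = 4*B)
1/((n(w(4), -6) + 7)²) = 1/((4*(-4*4) + 7)²) = 1/((4*(-16) + 7)²) = 1/((-64 + 7)²) = 1/((-57)²) = 1/3249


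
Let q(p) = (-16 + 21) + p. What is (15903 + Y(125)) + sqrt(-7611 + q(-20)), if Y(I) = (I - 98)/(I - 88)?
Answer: 588438/37 + I*sqrt(7626) ≈ 15904.0 + 87.327*I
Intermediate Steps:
q(p) = 5 + p
Y(I) = (-98 + I)/(-88 + I)
(15903 + Y(125)) + sqrt(-7611 + q(-20)) = (15903 + (-98 + 125)/(-88 + 125)) + sqrt(-7611 + (5 - 20)) = (15903 + 27/37) + sqrt(-7611 - 15) = (15903 + (1/37)*27) + sqrt(-7626) = (15903 + 27/37) + I*sqrt(7626) = 588438/37 + I*sqrt(7626)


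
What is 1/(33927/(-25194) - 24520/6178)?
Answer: -25941422/137892981 ≈ -0.18813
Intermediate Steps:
1/(33927/(-25194) - 24520/6178) = 1/(33927*(-1/25194) - 24520*1/6178) = 1/(-11309/8398 - 12260/3089) = 1/(-137892981/25941422) = -25941422/137892981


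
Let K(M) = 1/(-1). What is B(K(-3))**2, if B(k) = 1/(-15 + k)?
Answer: 1/256 ≈ 0.0039063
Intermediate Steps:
K(M) = -1
B(K(-3))**2 = (1/(-15 - 1))**2 = (1/(-16))**2 = (-1/16)**2 = 1/256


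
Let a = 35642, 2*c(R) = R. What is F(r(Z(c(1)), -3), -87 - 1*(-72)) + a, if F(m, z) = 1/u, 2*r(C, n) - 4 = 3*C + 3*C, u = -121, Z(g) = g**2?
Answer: 4312681/121 ≈ 35642.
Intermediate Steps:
c(R) = R/2
r(C, n) = 2 + 3*C (r(C, n) = 2 + (3*C + 3*C)/2 = 2 + (6*C)/2 = 2 + 3*C)
F(m, z) = -1/121 (F(m, z) = 1/(-121) = -1/121)
F(r(Z(c(1)), -3), -87 - 1*(-72)) + a = -1/121 + 35642 = 4312681/121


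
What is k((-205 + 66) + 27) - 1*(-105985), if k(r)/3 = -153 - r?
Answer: 105862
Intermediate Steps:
k(r) = -459 - 3*r (k(r) = 3*(-153 - r) = -459 - 3*r)
k((-205 + 66) + 27) - 1*(-105985) = (-459 - 3*((-205 + 66) + 27)) - 1*(-105985) = (-459 - 3*(-139 + 27)) + 105985 = (-459 - 3*(-112)) + 105985 = (-459 + 336) + 105985 = -123 + 105985 = 105862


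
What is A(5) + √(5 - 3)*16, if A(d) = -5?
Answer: -5 + 16*√2 ≈ 17.627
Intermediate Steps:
A(5) + √(5 - 3)*16 = -5 + √(5 - 3)*16 = -5 + √2*16 = -5 + 16*√2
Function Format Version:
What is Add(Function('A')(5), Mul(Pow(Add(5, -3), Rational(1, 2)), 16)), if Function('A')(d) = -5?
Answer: Add(-5, Mul(16, Pow(2, Rational(1, 2)))) ≈ 17.627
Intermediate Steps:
Add(Function('A')(5), Mul(Pow(Add(5, -3), Rational(1, 2)), 16)) = Add(-5, Mul(Pow(Add(5, -3), Rational(1, 2)), 16)) = Add(-5, Mul(Pow(2, Rational(1, 2)), 16)) = Add(-5, Mul(16, Pow(2, Rational(1, 2))))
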